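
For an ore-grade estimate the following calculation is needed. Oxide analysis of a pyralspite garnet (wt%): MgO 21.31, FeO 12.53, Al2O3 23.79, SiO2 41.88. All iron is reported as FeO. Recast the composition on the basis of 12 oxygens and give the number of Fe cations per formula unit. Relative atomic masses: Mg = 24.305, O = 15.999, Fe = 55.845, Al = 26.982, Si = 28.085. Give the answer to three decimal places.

MgO: 21.31/40.304 = 0.52873 mol → 0.52873 mol Mg, 0.52873 mol O.
FeO: 12.53/71.844 = 0.17441 mol → 0.17441 mol Fe, 0.17441 mol O.
Al2O3: 23.79/101.961 = 0.23332 mol → 0.46664 mol Al, 0.69996 mol O.
SiO2: 41.88/60.083 = 0.69704 mol → 0.69704 mol Si, 1.39408 mol O.
Total oxygen = 2.79718 mol. Normalization factor = 12/2.79718 = 4.29003.
Fe per 12 O = 0.17441 × 4.29003 = 0.748.

0.748 Fe apfu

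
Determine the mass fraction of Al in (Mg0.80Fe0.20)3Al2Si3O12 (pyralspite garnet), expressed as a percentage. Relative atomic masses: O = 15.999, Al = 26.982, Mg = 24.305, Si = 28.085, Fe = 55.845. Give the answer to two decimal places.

12.79 weight percent

Molar mass of (Mg0.80Fe0.20)3Al2Si3O12: 2.40*24.305 + 0.60*55.845 + 2*26.982 + 3*28.085 + 12*15.999 = 422.046 g/mol.
Mass of Al per formula unit: 2 × 26.982 = 53.964 g.
Weight fraction Al = 53.964 / 422.046 = 0.1279.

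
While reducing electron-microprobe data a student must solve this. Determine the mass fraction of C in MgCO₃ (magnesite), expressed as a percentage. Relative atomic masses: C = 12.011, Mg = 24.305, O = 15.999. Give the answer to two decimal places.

Formula mass = 1·24.305 + 1·12.011 + 3·15.999 = 84.313 g/mol, of which 12.011 g is C.
So C makes up 12.011/84.313 = 0.1425 of the mass, i.e. 14.25%.

14.25 mass %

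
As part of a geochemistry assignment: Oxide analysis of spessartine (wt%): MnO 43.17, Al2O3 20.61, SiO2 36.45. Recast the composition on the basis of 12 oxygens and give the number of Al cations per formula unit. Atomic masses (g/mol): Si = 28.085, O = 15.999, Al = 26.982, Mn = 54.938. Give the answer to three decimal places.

43.17 wt% MnO ÷ 70.937 g/mol = 0.60857 mol, giving 0.60857 Mn and 0.60857 O.
20.61 wt% Al2O3 ÷ 101.961 g/mol = 0.20214 mol, giving 0.40428 Al and 0.60642 O.
36.45 wt% SiO2 ÷ 60.083 g/mol = 0.60666 mol, giving 0.60666 Si and 1.21332 O.
Oxygen sums to 2.42831; scaling by 12/2.42831 = 4.94171 puts the formula on 12 O.
Al: 0.40428 × 4.94171 = 1.998 atoms per formula unit.

1.998 Al apfu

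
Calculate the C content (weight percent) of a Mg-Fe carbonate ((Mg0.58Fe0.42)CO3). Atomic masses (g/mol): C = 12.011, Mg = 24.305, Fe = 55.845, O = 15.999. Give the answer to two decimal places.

Molar mass of (Mg0.58Fe0.42)CO3: 0.58*24.305 + 0.42*55.845 + 1*12.011 + 3*15.999 = 97.560 g/mol.
Mass of C per formula unit: 1 × 12.011 = 12.011 g.
Weight fraction C = 12.011 / 97.560 = 0.1231.

12.31 weight percent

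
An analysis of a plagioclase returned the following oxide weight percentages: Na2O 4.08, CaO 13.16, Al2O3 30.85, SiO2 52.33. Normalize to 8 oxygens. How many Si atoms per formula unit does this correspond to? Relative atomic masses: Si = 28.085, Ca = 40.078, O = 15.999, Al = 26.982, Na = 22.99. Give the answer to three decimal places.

Na2O (M=61.979): mol = 0.06583; Na = 0.13166, O = 0.06583.
CaO (M=56.077): mol = 0.23468; Ca = 0.23468, O = 0.23468.
Al2O3 (M=101.961): mol = 0.30257; Al = 0.60514, O = 0.90771.
SiO2 (M=60.083): mol = 0.87096; Si = 0.87096, O = 1.74192.
ΣO = 2.95014; factor = 8/ΣO = 2.71174.
Si apfu = 0.87096 × 2.71174 = 2.362.

2.362 Si apfu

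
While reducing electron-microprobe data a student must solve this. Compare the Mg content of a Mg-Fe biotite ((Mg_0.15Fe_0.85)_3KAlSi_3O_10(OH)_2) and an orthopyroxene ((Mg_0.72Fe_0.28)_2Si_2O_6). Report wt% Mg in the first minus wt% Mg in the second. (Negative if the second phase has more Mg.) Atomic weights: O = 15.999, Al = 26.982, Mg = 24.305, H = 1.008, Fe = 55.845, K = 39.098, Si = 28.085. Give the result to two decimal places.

Mg in (Mg_0.15Fe_0.85)_3KAlSi_3O_10(OH)_2: molar mass 497.681 g/mol; 0.45×24.305 = 10.937 g → 2.20 wt%.
Mg in (Mg_0.72Fe_0.28)_2Si_2O_6: molar mass 218.436 g/mol; 1.44×24.305 = 34.999 g → 16.02 wt%.
Difference = 2.20 − 16.02 = -13.82 percentage points.

-13.82 percentage points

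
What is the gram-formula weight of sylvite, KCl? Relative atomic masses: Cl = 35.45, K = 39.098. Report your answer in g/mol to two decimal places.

M = 1·39.098 + 1·35.45

74.55 g/mol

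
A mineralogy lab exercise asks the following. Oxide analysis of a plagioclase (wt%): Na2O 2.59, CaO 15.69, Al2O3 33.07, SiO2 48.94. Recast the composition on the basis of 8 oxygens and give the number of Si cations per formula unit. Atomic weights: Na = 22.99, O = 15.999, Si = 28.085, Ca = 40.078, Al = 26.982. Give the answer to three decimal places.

2.59 wt% Na2O ÷ 61.979 g/mol = 0.04179 mol, giving 0.08358 Na and 0.04179 O.
15.69 wt% CaO ÷ 56.077 g/mol = 0.27979 mol, giving 0.27979 Ca and 0.27979 O.
33.07 wt% Al2O3 ÷ 101.961 g/mol = 0.32434 mol, giving 0.64868 Al and 0.97302 O.
48.94 wt% SiO2 ÷ 60.083 g/mol = 0.81454 mol, giving 0.81454 Si and 1.62908 O.
Oxygen sums to 2.92368; scaling by 8/2.92368 = 2.73628 puts the formula on 8 O.
Si: 0.81454 × 2.73628 = 2.229 atoms per formula unit.

2.229 Si apfu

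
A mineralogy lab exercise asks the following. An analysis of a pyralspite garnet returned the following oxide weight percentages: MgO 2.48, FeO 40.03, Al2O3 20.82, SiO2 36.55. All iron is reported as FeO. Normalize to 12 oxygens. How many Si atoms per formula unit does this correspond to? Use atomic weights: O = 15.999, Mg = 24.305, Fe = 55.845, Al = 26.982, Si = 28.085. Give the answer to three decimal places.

2.982 Si apfu

MgO (M=40.304): mol = 0.06153; Mg = 0.06153, O = 0.06153.
FeO (M=71.844): mol = 0.55718; Fe = 0.55718, O = 0.55718.
Al2O3 (M=101.961): mol = 0.20420; Al = 0.40840, O = 0.61260.
SiO2 (M=60.083): mol = 0.60833; Si = 0.60833, O = 1.21666.
ΣO = 2.44797; factor = 12/ΣO = 4.90202.
Si apfu = 0.60833 × 4.90202 = 2.982.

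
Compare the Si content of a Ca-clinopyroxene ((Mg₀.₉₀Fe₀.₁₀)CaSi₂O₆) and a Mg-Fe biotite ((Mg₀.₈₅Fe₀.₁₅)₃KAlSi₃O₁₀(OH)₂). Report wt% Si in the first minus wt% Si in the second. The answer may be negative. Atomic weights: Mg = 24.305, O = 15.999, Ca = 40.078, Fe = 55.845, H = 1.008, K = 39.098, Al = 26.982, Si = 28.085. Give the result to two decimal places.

6.04 percentage points

Si in (Mg₀.₉₀Fe₀.₁₀)CaSi₂O₆: molar mass 219.701 g/mol; 2×28.085 = 56.170 g → 25.57 wt%.
Si in (Mg₀.₈₅Fe₀.₁₅)₃KAlSi₃O₁₀(OH)₂: molar mass 431.447 g/mol; 3×28.085 = 84.255 g → 19.53 wt%.
Difference = 25.57 − 19.53 = 6.04 percentage points.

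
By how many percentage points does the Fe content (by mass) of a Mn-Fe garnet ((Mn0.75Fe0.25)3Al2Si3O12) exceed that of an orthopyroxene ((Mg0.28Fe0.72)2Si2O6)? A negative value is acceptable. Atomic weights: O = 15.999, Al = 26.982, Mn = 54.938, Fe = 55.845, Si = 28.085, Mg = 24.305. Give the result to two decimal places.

Fe in (Mn0.75Fe0.25)3Al2Si3O12: molar mass 495.701 g/mol; 0.75×55.845 = 41.884 g → 8.45 wt%.
Fe in (Mg0.28Fe0.72)2Si2O6: molar mass 246.192 g/mol; 1.44×55.845 = 80.417 g → 32.66 wt%.
Difference = 8.45 − 32.66 = -24.21 percentage points.

-24.21 percentage points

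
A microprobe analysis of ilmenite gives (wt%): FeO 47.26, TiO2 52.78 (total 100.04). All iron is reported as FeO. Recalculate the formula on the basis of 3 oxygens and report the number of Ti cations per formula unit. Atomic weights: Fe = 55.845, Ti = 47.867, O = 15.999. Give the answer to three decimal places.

1.002 Ti apfu

FeO: 47.26/71.844 = 0.65781 mol → 0.65781 mol Fe, 0.65781 mol O.
TiO2: 52.78/79.865 = 0.66087 mol → 0.66087 mol Ti, 1.32174 mol O.
Total oxygen = 1.97955 mol. Normalization factor = 3/1.97955 = 1.51550.
Ti per 3 O = 0.66087 × 1.51550 = 1.002.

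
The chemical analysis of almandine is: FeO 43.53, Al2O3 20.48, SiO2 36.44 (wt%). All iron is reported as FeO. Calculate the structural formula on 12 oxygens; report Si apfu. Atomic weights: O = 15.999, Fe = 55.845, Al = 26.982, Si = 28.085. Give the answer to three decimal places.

FeO (M=71.844): mol = 0.60590; Fe = 0.60590, O = 0.60590.
Al2O3 (M=101.961): mol = 0.20086; Al = 0.40172, O = 0.60258.
SiO2 (M=60.083): mol = 0.60649; Si = 0.60649, O = 1.21298.
ΣO = 2.42146; factor = 12/ΣO = 4.95569.
Si apfu = 0.60649 × 4.95569 = 3.006.

3.006 Si apfu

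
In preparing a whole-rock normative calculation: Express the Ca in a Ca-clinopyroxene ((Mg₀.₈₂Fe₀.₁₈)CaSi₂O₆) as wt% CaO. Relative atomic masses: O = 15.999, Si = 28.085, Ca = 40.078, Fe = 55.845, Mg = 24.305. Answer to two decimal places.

M((Mg₀.₈₂Fe₀.₁₈)CaSi₂O₆) = 222.224 g/mol; M(CaO) = 56.077 g/mol.
Moles CaO per formula unit = 1 Ca ÷ 1 = 1.0000.
CaO fraction = (1.0000 × 56.077) / 222.224 = 56.077/222.224 = 0.2523.

25.23 wt%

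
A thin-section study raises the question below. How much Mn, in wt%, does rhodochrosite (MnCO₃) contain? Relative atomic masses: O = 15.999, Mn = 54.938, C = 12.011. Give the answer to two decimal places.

Formula mass = 1×54.938 + 1×12.011 + 3×15.999 = 114.946 g/mol, of which 54.938 g is Mn.
So Mn makes up 54.938/114.946 = 0.4779 of the mass, i.e. 47.79%.

47.79 wt%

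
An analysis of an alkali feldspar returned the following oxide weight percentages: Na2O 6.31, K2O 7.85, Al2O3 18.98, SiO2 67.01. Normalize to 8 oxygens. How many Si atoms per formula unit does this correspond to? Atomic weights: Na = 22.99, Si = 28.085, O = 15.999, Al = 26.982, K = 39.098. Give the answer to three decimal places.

3.000 Si apfu

Na2O: 6.31/61.979 = 0.10181 mol → 0.20362 mol Na, 0.10181 mol O.
K2O: 7.85/94.195 = 0.08334 mol → 0.16668 mol K, 0.08334 mol O.
Al2O3: 18.98/101.961 = 0.18615 mol → 0.37230 mol Al, 0.55845 mol O.
SiO2: 67.01/60.083 = 1.11529 mol → 1.11529 mol Si, 2.23058 mol O.
Total oxygen = 2.97418 mol. Normalization factor = 8/2.97418 = 2.68982.
Si per 8 O = 1.11529 × 2.68982 = 3.000.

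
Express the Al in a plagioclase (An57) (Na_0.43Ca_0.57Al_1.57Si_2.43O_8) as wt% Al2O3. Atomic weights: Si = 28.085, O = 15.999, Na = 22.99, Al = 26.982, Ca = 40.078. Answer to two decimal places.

29.50 wt%

Molar mass of Na_0.43Ca_0.57Al_1.57Si_2.43O_8 = 0.43×22.99 + 0.57×40.078 + 1.57×26.982 + 2.43×28.085 + 8×15.999 = 271.330 g/mol.
Each formula unit contains 1.57 Al, equivalent to 1.57/2 = 0.7850 mol Al2O3.
M(Al2O3) = 2×26.982 + 3×15.999 = 101.961 g/mol.
Mass of Al2O3 per formula unit = 0.7850 × 101.961 = 80.039 g.
Al2O3 wt% = 80.039 / 271.330 × 100 = 29.50%.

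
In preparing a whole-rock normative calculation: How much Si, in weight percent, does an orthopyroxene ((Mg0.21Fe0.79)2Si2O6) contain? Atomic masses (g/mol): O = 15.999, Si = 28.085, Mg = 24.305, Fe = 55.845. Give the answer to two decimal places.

22.41 weight percent

Formula mass = 0.42*24.305 + 1.58*55.845 + 2*28.085 + 6*15.999 = 250.607 g/mol, of which 56.170 g is Si.
So Si makes up 56.170/250.607 = 0.2241 of the mass, i.e. 22.41%.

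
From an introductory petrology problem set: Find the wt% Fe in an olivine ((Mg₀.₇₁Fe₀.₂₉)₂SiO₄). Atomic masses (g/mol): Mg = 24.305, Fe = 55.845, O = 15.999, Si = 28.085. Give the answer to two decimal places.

Molar mass of (Mg₀.₇₁Fe₀.₂₉)₂SiO₄: 1.42·24.305 + 0.58·55.845 + 1·28.085 + 4·15.999 = 158.984 g/mol.
Mass of Fe per formula unit: 0.58 × 55.845 = 32.390 g.
Weight fraction Fe = 32.390 / 158.984 = 0.2037.

20.37 wt%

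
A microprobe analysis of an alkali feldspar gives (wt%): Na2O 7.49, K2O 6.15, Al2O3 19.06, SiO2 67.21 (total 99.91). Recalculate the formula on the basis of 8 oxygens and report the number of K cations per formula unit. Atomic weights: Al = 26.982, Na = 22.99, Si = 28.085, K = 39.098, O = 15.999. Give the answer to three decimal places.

0.350 K apfu

Na2O: 7.49/61.979 = 0.12085 mol → 0.24170 mol Na, 0.12085 mol O.
K2O: 6.15/94.195 = 0.06529 mol → 0.13058 mol K, 0.06529 mol O.
Al2O3: 19.06/101.961 = 0.18693 mol → 0.37386 mol Al, 0.56079 mol O.
SiO2: 67.21/60.083 = 1.11862 mol → 1.11862 mol Si, 2.23724 mol O.
Total oxygen = 2.98417 mol. Normalization factor = 8/2.98417 = 2.68081.
K per 8 O = 0.13058 × 2.68081 = 0.350.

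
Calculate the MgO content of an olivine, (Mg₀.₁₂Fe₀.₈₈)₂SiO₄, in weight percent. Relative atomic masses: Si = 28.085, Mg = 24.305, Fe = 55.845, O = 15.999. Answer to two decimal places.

M((Mg₀.₁₂Fe₀.₈₈)₂SiO₄) = 196.201 g/mol; M(MgO) = 40.304 g/mol.
Moles MgO per formula unit = 0.24 Mg ÷ 1 = 0.2400.
MgO fraction = (0.2400 × 40.304) / 196.201 = 9.673/196.201 = 0.0493.

4.93 wt%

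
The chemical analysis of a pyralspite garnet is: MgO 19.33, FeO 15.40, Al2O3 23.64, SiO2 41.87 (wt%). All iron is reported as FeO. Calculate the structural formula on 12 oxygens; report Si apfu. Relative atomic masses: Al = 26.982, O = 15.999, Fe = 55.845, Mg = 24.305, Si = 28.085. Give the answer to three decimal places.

3.005 Si apfu

MgO (M=40.304): mol = 0.47961; Mg = 0.47961, O = 0.47961.
FeO (M=71.844): mol = 0.21435; Fe = 0.21435, O = 0.21435.
Al2O3 (M=101.961): mol = 0.23185; Al = 0.46370, O = 0.69555.
SiO2 (M=60.083): mol = 0.69687; Si = 0.69687, O = 1.39374.
ΣO = 2.78325; factor = 12/ΣO = 4.31151.
Si apfu = 0.69687 × 4.31151 = 3.005.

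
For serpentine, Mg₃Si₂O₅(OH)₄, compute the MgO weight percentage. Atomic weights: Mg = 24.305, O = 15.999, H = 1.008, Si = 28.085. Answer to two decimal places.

M(Mg₃Si₂O₅(OH)₄) = 277.108 g/mol; M(MgO) = 40.304 g/mol.
Moles MgO per formula unit = 3 Mg ÷ 1 = 3.0000.
MgO fraction = (3.0000 × 40.304) / 277.108 = 120.912/277.108 = 0.4363.

43.63 wt%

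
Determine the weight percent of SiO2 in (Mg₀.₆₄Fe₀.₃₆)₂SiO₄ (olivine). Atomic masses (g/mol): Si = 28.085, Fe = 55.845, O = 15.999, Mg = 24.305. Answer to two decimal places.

36.77 wt%

Molar mass of (Mg₀.₆₄Fe₀.₃₆)₂SiO₄ = 1.28·24.305 + 0.72·55.845 + 1·28.085 + 4·15.999 = 163.400 g/mol.
Each formula unit contains 1 Si, equivalent to 1/1 = 1.0000 mol SiO2.
M(SiO2) = 1×28.085 + 2×15.999 = 60.083 g/mol.
Mass of SiO2 per formula unit = 1.0000 × 60.083 = 60.083 g.
SiO2 wt% = 60.083 / 163.400 × 100 = 36.77%.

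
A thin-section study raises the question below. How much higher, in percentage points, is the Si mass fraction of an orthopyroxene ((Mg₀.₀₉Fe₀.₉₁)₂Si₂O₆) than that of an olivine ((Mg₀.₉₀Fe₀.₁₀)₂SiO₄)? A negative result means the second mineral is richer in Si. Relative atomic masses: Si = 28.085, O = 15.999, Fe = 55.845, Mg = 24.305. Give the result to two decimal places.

2.65 percentage points

First mineral: 56.170 g Si in 258.177 g formula = 21.76 wt% Si.
Second mineral: 28.085 g Si in 146.999 g formula = 19.11 wt% Si.
21.76% − 19.11% gives a difference of 2.65 percentage points.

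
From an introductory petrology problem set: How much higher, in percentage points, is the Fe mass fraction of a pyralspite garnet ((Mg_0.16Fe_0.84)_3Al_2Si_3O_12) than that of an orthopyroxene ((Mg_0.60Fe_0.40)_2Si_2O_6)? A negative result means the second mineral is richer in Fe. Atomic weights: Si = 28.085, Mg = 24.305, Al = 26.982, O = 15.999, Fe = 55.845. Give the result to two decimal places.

Fe in (Mg_0.16Fe_0.84)_3Al_2Si_3O_12: molar mass 482.603 g/mol; 2.52×55.845 = 140.729 g → 29.16 wt%.
Fe in (Mg_0.60Fe_0.40)_2Si_2O_6: molar mass 226.006 g/mol; 0.80×55.845 = 44.676 g → 19.77 wt%.
Difference = 29.16 − 19.77 = 9.39 percentage points.

9.39 percentage points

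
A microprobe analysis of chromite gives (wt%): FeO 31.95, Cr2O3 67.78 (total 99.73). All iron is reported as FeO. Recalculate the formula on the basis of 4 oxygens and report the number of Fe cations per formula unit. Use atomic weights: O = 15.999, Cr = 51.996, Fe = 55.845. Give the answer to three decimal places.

0.998 Fe apfu

FeO: 31.95/71.844 = 0.44471 mol → 0.44471 mol Fe, 0.44471 mol O.
Cr2O3: 67.78/151.989 = 0.44595 mol → 0.89190 mol Cr, 1.33785 mol O.
Total oxygen = 1.78256 mol. Normalization factor = 4/1.78256 = 2.24396.
Fe per 4 O = 0.44471 × 2.24396 = 0.998.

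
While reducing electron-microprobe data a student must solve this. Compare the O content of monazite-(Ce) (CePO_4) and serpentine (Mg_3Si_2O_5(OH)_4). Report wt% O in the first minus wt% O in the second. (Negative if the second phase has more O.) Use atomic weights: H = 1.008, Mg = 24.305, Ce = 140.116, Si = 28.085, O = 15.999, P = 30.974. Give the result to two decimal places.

M(CePO_4) = 235.086 g/mol, so wt% O = 63.996/235.086 × 100 = 27.22%.
M(Mg_3Si_2O_5(OH)_4) = 277.108 g/mol, so wt% O = 143.991/277.108 × 100 = 51.96%.
27.22 − 51.96 = -24.74 pp.

-24.74 percentage points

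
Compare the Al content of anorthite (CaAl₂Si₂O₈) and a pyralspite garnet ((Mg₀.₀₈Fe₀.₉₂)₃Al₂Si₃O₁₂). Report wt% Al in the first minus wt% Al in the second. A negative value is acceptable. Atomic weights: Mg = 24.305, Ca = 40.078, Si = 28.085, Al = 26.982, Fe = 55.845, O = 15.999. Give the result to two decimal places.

8.39 percentage points

M(CaAl₂Si₂O₈) = 278.204 g/mol, so wt% Al = 53.964/278.204 × 100 = 19.40%.
M((Mg₀.₀₈Fe₀.₉₂)₃Al₂Si₃O₁₂) = 490.172 g/mol, so wt% Al = 53.964/490.172 × 100 = 11.01%.
19.40 − 11.01 = 8.39 pp.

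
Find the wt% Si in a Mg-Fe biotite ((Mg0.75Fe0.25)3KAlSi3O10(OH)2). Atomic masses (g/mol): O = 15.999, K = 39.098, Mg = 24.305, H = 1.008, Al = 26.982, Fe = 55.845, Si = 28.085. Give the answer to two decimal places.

M((Mg0.75Fe0.25)3KAlSi3O10(OH)2) = 440.909 g/mol.
Si contributes 3 × 28.085 = 84.255 g per mole.
84.255/440.909 = 0.1911 → 19.11%.

19.11 weight percent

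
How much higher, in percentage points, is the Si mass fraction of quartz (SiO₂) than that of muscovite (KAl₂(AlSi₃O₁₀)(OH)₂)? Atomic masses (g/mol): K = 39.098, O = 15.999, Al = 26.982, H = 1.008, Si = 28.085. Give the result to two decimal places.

25.59 percentage points

M(SiO₂) = 60.083 g/mol, so wt% Si = 28.085/60.083 × 100 = 46.74%.
M(KAl₂(AlSi₃O₁₀)(OH)₂) = 398.303 g/mol, so wt% Si = 84.255/398.303 × 100 = 21.15%.
46.74 − 21.15 = 25.59 pp.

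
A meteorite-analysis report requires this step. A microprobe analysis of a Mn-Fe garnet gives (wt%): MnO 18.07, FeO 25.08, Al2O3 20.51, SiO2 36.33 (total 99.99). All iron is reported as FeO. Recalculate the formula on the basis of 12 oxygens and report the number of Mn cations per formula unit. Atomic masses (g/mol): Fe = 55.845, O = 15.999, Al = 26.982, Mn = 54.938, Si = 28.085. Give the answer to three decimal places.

18.07 wt% MnO ÷ 70.937 g/mol = 0.25473 mol, giving 0.25473 Mn and 0.25473 O.
25.08 wt% FeO ÷ 71.844 g/mol = 0.34909 mol, giving 0.34909 Fe and 0.34909 O.
20.51 wt% Al2O3 ÷ 101.961 g/mol = 0.20116 mol, giving 0.40232 Al and 0.60348 O.
36.33 wt% SiO2 ÷ 60.083 g/mol = 0.60466 mol, giving 0.60466 Si and 1.20932 O.
Oxygen sums to 2.41662; scaling by 12/2.41662 = 4.96561 puts the formula on 12 O.
Mn: 0.25473 × 4.96561 = 1.265 atoms per formula unit.

1.265 Mn apfu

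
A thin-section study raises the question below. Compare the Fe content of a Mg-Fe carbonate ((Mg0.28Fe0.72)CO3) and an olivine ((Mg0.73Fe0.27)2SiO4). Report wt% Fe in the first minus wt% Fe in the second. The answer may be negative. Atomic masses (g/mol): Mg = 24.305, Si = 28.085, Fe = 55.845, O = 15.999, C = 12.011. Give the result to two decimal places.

M((Mg0.28Fe0.72)CO3) = 107.022 g/mol, so wt% Fe = 40.208/107.022 × 100 = 37.57%.
M((Mg0.73Fe0.27)2SiO4) = 157.723 g/mol, so wt% Fe = 30.156/157.723 × 100 = 19.12%.
37.57 − 19.12 = 18.45 pp.

18.45 percentage points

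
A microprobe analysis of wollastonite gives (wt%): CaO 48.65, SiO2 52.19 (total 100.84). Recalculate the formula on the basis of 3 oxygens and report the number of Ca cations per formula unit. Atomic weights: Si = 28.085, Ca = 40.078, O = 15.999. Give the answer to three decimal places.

CaO (M=56.077): mol = 0.86756; Ca = 0.86756, O = 0.86756.
SiO2 (M=60.083): mol = 0.86863; Si = 0.86863, O = 1.73726.
ΣO = 2.60482; factor = 3/ΣO = 1.15171.
Ca apfu = 0.86756 × 1.15171 = 0.999.

0.999 Ca apfu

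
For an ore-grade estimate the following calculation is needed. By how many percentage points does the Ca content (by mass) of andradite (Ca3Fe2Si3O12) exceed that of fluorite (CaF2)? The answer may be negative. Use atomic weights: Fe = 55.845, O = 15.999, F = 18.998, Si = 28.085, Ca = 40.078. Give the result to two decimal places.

M(Ca3Fe2Si3O12) = 508.167 g/mol, so wt% Ca = 120.234/508.167 × 100 = 23.66%.
M(CaF2) = 78.074 g/mol, so wt% Ca = 40.078/78.074 × 100 = 51.33%.
23.66 − 51.33 = -27.67 pp.

-27.67 percentage points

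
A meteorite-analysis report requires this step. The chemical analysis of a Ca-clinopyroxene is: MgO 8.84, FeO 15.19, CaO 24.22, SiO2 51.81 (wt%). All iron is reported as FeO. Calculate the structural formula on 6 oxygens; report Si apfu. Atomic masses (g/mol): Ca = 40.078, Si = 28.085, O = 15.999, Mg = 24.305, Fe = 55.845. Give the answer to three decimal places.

8.84 wt% MgO ÷ 40.304 g/mol = 0.21933 mol, giving 0.21933 Mg and 0.21933 O.
15.19 wt% FeO ÷ 71.844 g/mol = 0.21143 mol, giving 0.21143 Fe and 0.21143 O.
24.22 wt% CaO ÷ 56.077 g/mol = 0.43191 mol, giving 0.43191 Ca and 0.43191 O.
51.81 wt% SiO2 ÷ 60.083 g/mol = 0.86231 mol, giving 0.86231 Si and 1.72462 O.
Oxygen sums to 2.58729; scaling by 6/2.58729 = 2.31903 puts the formula on 6 O.
Si: 0.86231 × 2.31903 = 2.000 atoms per formula unit.

2.000 Si apfu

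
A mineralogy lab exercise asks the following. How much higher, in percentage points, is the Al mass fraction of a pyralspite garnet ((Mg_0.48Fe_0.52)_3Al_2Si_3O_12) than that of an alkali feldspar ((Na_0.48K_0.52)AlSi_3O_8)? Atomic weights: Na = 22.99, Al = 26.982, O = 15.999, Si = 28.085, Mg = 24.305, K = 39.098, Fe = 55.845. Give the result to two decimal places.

Al in (Mg_0.48Fe_0.52)_3Al_2Si_3O_12: molar mass 452.324 g/mol; 2×26.982 = 53.964 g → 11.93 wt%.
Al in (Na_0.48K_0.52)AlSi_3O_8: molar mass 270.595 g/mol; 1×26.982 = 26.982 g → 9.97 wt%.
Difference = 11.93 − 9.97 = 1.96 percentage points.

1.96 percentage points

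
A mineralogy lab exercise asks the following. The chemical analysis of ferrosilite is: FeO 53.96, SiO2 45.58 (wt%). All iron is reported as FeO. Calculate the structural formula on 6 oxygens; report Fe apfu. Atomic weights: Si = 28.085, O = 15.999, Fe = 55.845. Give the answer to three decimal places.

1.987 Fe apfu

FeO (M=71.844): mol = 0.75107; Fe = 0.75107, O = 0.75107.
SiO2 (M=60.083): mol = 0.75862; Si = 0.75862, O = 1.51724.
ΣO = 2.26831; factor = 6/ΣO = 2.64514.
Fe apfu = 0.75107 × 2.64514 = 1.987.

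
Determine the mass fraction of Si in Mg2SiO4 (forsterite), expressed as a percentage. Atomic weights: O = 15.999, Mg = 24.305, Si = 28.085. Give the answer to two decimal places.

Formula mass = 2*24.305 + 1*28.085 + 4*15.999 = 140.691 g/mol, of which 28.085 g is Si.
So Si makes up 28.085/140.691 = 0.1996 of the mass, i.e. 19.96%.

19.96 weight percent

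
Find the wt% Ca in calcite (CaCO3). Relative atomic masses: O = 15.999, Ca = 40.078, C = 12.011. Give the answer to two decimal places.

40.04 wt%

Formula mass = 1×40.078 + 1×12.011 + 3×15.999 = 100.086 g/mol, of which 40.078 g is Ca.
So Ca makes up 40.078/100.086 = 0.4004 of the mass, i.e. 40.04%.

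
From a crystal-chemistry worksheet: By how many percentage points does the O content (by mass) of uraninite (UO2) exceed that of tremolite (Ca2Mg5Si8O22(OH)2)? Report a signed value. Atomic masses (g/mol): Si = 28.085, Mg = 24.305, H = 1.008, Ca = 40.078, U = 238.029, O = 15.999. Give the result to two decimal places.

-35.42 percentage points

First mineral: 31.998 g O in 270.027 g formula = 11.85 wt% O.
Second mineral: 383.976 g O in 812.353 g formula = 47.27 wt% O.
11.85% − 47.27% gives a difference of -35.42 percentage points.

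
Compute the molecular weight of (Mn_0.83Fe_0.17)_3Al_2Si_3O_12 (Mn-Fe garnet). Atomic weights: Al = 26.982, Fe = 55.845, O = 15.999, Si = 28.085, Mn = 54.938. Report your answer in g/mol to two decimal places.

M = 2.49×54.938 + 0.51×55.845 + 2×26.982 + 3×28.085 + 12×15.999

495.48 g/mol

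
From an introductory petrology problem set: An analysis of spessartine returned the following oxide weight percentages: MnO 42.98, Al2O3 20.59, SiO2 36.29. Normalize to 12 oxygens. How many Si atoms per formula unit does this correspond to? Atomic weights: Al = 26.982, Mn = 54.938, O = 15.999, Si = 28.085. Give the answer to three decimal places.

2.995 Si apfu

MnO: 42.98/70.937 = 0.60589 mol → 0.60589 mol Mn, 0.60589 mol O.
Al2O3: 20.59/101.961 = 0.20194 mol → 0.40388 mol Al, 0.60582 mol O.
SiO2: 36.29/60.083 = 0.60400 mol → 0.60400 mol Si, 1.20800 mol O.
Total oxygen = 2.41971 mol. Normalization factor = 12/2.41971 = 4.95927.
Si per 12 O = 0.60400 × 4.95927 = 2.995.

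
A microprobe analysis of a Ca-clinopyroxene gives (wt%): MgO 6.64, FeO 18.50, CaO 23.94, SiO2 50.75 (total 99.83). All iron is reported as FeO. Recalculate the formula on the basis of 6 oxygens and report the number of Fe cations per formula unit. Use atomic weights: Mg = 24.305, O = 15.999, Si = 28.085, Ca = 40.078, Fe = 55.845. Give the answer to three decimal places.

0.609 Fe apfu

6.64 wt% MgO ÷ 40.304 g/mol = 0.16475 mol, giving 0.16475 Mg and 0.16475 O.
18.50 wt% FeO ÷ 71.844 g/mol = 0.25750 mol, giving 0.25750 Fe and 0.25750 O.
23.94 wt% CaO ÷ 56.077 g/mol = 0.42691 mol, giving 0.42691 Ca and 0.42691 O.
50.75 wt% SiO2 ÷ 60.083 g/mol = 0.84466 mol, giving 0.84466 Si and 1.68932 O.
Oxygen sums to 2.53848; scaling by 6/2.53848 = 2.36362 puts the formula on 6 O.
Fe: 0.25750 × 2.36362 = 0.609 atoms per formula unit.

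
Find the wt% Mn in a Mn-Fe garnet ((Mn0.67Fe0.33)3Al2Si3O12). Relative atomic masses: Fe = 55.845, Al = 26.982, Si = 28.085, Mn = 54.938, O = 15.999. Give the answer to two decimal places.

Formula mass = 2.01*54.938 + 0.99*55.845 + 2*26.982 + 3*28.085 + 12*15.999 = 495.919 g/mol, of which 110.425 g is Mn.
So Mn makes up 110.425/495.919 = 0.2227 of the mass, i.e. 22.27%.

22.27 weight percent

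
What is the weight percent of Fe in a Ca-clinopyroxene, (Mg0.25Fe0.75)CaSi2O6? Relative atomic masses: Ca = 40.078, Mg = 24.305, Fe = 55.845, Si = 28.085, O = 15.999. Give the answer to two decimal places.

17.44 wt%

Molar mass of (Mg0.25Fe0.75)CaSi2O6: 0.25*24.305 + 0.75*55.845 + 1*40.078 + 2*28.085 + 6*15.999 = 240.202 g/mol.
Mass of Fe per formula unit: 0.75 × 55.845 = 41.884 g.
Weight fraction Fe = 41.884 / 240.202 = 0.1744.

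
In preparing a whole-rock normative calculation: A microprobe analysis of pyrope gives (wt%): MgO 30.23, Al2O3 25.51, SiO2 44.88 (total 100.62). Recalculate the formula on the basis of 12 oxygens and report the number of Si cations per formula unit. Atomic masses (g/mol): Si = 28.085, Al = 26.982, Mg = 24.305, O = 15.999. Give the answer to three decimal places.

2.993 Si apfu

MgO: 30.23/40.304 = 0.75005 mol → 0.75005 mol Mg, 0.75005 mol O.
Al2O3: 25.51/101.961 = 0.25019 mol → 0.50038 mol Al, 0.75057 mol O.
SiO2: 44.88/60.083 = 0.74697 mol → 0.74697 mol Si, 1.49394 mol O.
Total oxygen = 2.99456 mol. Normalization factor = 12/2.99456 = 4.00727.
Si per 12 O = 0.74697 × 4.00727 = 2.993.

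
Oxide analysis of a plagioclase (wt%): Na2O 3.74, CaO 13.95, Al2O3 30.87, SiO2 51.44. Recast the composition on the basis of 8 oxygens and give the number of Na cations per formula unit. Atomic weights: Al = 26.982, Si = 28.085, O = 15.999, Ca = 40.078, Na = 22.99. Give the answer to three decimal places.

0.330 Na apfu

Na2O (M=61.979): mol = 0.06034; Na = 0.12068, O = 0.06034.
CaO (M=56.077): mol = 0.24877; Ca = 0.24877, O = 0.24877.
Al2O3 (M=101.961): mol = 0.30276; Al = 0.60552, O = 0.90828.
SiO2 (M=60.083): mol = 0.85615; Si = 0.85615, O = 1.71230.
ΣO = 2.92969; factor = 8/ΣO = 2.73066.
Na apfu = 0.12068 × 2.73066 = 0.330.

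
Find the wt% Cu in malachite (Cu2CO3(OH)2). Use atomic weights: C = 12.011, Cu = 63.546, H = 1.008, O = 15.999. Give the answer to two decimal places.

M(Cu2CO3(OH)2) = 221.114 g/mol.
Cu contributes 2 × 63.546 = 127.092 g per mole.
127.092/221.114 = 0.5748 → 57.48%.

57.48 weight percent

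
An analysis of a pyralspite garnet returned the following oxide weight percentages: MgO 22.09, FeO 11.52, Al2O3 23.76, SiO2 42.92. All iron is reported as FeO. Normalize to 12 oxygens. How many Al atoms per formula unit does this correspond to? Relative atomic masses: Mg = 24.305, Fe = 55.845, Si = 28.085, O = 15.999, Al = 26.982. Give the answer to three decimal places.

MgO: 22.09/40.304 = 0.54808 mol → 0.54808 mol Mg, 0.54808 mol O.
FeO: 11.52/71.844 = 0.16035 mol → 0.16035 mol Fe, 0.16035 mol O.
Al2O3: 23.76/101.961 = 0.23303 mol → 0.46606 mol Al, 0.69909 mol O.
SiO2: 42.92/60.083 = 0.71435 mol → 0.71435 mol Si, 1.42870 mol O.
Total oxygen = 2.83622 mol. Normalization factor = 12/2.83622 = 4.23098.
Al per 12 O = 0.46606 × 4.23098 = 1.972.

1.972 Al apfu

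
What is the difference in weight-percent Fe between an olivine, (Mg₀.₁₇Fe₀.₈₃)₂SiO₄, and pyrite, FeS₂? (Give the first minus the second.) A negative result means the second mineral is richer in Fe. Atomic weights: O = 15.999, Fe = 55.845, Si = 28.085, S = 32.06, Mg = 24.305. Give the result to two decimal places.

1.47 percentage points

M((Mg₀.₁₇Fe₀.₈₃)₂SiO₄) = 193.047 g/mol, so wt% Fe = 92.703/193.047 × 100 = 48.02%.
M(FeS₂) = 119.965 g/mol, so wt% Fe = 55.845/119.965 × 100 = 46.55%.
48.02 − 46.55 = 1.47 pp.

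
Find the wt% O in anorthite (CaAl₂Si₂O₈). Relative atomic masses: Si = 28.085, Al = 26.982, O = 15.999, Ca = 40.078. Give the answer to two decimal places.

Formula mass = 1·40.078 + 2·26.982 + 2·28.085 + 8·15.999 = 278.204 g/mol, of which 127.992 g is O.
So O makes up 127.992/278.204 = 0.4601 of the mass, i.e. 46.01%.

46.01 weight percent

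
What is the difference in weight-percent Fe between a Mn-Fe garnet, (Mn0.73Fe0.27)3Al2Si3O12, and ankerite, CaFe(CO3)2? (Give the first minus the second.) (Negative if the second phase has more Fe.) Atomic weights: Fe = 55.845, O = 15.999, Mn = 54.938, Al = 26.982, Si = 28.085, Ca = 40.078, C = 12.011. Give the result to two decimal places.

-16.74 percentage points

Fe in (Mn0.73Fe0.27)3Al2Si3O12: molar mass 495.756 g/mol; 0.81×55.845 = 45.234 g → 9.12 wt%.
Fe in CaFe(CO3)2: molar mass 215.939 g/mol; 1×55.845 = 55.845 g → 25.86 wt%.
Difference = 9.12 − 25.86 = -16.74 percentage points.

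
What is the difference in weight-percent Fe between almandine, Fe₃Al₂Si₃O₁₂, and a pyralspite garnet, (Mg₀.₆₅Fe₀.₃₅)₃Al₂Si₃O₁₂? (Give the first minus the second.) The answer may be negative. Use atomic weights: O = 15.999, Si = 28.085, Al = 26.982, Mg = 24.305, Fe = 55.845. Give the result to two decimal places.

20.22 percentage points

First mineral: 167.535 g Fe in 497.742 g formula = 33.66 wt% Fe.
Second mineral: 58.637 g Fe in 436.239 g formula = 13.44 wt% Fe.
33.66% − 13.44% gives a difference of 20.22 percentage points.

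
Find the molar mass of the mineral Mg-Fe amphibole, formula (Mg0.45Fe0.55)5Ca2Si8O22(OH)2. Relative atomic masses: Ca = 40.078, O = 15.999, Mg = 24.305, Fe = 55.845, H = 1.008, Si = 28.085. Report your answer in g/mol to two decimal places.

The formula mass is the sum 2.25×24.305 + 2.75×55.845 + 2×40.078 + 8×28.085 + 24×15.999 + 2×1.008.

899.09 g/mol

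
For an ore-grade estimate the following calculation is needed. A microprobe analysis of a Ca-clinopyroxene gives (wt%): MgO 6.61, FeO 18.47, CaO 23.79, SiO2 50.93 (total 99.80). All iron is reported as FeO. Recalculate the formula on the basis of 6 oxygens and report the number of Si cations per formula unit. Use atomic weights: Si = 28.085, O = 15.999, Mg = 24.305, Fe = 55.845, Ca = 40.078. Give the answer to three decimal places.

2.002 Si apfu

6.61 wt% MgO ÷ 40.304 g/mol = 0.16400 mol, giving 0.16400 Mg and 0.16400 O.
18.47 wt% FeO ÷ 71.844 g/mol = 0.25708 mol, giving 0.25708 Fe and 0.25708 O.
23.79 wt% CaO ÷ 56.077 g/mol = 0.42424 mol, giving 0.42424 Ca and 0.42424 O.
50.93 wt% SiO2 ÷ 60.083 g/mol = 0.84766 mol, giving 0.84766 Si and 1.69532 O.
Oxygen sums to 2.54064; scaling by 6/2.54064 = 2.36161 puts the formula on 6 O.
Si: 0.84766 × 2.36161 = 2.002 atoms per formula unit.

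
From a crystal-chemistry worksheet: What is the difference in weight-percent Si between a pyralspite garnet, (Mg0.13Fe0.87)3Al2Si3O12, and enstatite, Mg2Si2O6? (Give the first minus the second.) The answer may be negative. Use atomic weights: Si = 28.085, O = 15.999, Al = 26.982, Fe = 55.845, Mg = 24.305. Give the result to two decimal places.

-10.62 percentage points

M((Mg0.13Fe0.87)3Al2Si3O12) = 485.441 g/mol, so wt% Si = 84.255/485.441 × 100 = 17.36%.
M(Mg2Si2O6) = 200.774 g/mol, so wt% Si = 56.170/200.774 × 100 = 27.98%.
17.36 − 27.98 = -10.62 pp.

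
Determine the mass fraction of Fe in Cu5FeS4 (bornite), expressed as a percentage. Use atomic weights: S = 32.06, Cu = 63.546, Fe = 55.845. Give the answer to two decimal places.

11.13 mass %

M(Cu5FeS4) = 501.815 g/mol.
Fe contributes 1 × 55.845 = 55.845 g per mole.
55.845/501.815 = 0.1113 → 11.13%.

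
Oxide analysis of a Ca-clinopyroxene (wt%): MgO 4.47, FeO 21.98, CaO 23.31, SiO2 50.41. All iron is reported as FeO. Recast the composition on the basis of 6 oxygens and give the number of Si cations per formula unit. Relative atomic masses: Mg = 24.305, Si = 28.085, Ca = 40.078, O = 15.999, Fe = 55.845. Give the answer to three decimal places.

2.005 Si apfu

MgO (M=40.304): mol = 0.11091; Mg = 0.11091, O = 0.11091.
FeO (M=71.844): mol = 0.30594; Fe = 0.30594, O = 0.30594.
CaO (M=56.077): mol = 0.41568; Ca = 0.41568, O = 0.41568.
SiO2 (M=60.083): mol = 0.83901; Si = 0.83901, O = 1.67802.
ΣO = 2.51055; factor = 6/ΣO = 2.38991.
Si apfu = 0.83901 × 2.38991 = 2.005.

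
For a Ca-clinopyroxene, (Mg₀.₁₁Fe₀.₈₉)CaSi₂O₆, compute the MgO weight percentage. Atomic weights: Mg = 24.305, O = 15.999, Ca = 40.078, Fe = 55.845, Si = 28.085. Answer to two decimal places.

M((Mg₀.₁₁Fe₀.₈₉)CaSi₂O₆) = 244.618 g/mol; M(MgO) = 40.304 g/mol.
Moles MgO per formula unit = 0.11 Mg ÷ 1 = 0.1100.
MgO fraction = (0.1100 × 40.304) / 244.618 = 4.433/244.618 = 0.0181.

1.81 wt%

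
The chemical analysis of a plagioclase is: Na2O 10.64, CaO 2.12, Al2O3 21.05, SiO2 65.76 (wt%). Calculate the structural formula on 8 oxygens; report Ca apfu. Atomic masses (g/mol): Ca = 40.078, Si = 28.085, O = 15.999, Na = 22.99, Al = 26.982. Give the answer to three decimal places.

0.100 Ca apfu

10.64 wt% Na2O ÷ 61.979 g/mol = 0.17167 mol, giving 0.34334 Na and 0.17167 O.
2.12 wt% CaO ÷ 56.077 g/mol = 0.03781 mol, giving 0.03781 Ca and 0.03781 O.
21.05 wt% Al2O3 ÷ 101.961 g/mol = 0.20645 mol, giving 0.41290 Al and 0.61935 O.
65.76 wt% SiO2 ÷ 60.083 g/mol = 1.09449 mol, giving 1.09449 Si and 2.18898 O.
Oxygen sums to 3.01781; scaling by 8/3.01781 = 2.65093 puts the formula on 8 O.
Ca: 0.03781 × 2.65093 = 0.100 atoms per formula unit.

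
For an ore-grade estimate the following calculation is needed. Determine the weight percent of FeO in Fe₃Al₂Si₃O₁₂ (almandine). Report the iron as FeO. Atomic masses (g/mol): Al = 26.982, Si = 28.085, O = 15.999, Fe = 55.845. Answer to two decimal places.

Formula mass = 497.742 g/mol.
3 Fe → 3.0000 mol FeO per formula unit; M(FeO) = 71.844, so FeO mass = 215.532 g.
215.532/497.742 × 100 = 43.30 wt%.

43.30 wt%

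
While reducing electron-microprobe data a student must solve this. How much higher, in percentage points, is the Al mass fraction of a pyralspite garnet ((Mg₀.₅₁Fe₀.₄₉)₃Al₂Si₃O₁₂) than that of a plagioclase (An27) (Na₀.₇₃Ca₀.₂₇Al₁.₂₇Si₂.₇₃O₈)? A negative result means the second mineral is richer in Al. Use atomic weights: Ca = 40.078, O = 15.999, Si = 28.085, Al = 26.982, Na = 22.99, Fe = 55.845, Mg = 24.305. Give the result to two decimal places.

-0.85 percentage points

First mineral: 53.964 g Al in 449.486 g formula = 12.01 wt% Al.
Second mineral: 34.267 g Al in 266.535 g formula = 12.86 wt% Al.
12.01% − 12.86% gives a difference of -0.85 percentage points.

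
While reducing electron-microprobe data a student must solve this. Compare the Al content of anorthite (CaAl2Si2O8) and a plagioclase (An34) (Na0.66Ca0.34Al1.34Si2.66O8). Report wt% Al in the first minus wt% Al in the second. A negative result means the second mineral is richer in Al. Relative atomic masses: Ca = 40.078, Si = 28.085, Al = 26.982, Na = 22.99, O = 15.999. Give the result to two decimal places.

5.89 percentage points

Al in CaAl2Si2O8: molar mass 278.204 g/mol; 2×26.982 = 53.964 g → 19.40 wt%.
Al in Na0.66Ca0.34Al1.34Si2.66O8: molar mass 267.654 g/mol; 1.34×26.982 = 36.156 g → 13.51 wt%.
Difference = 19.40 − 13.51 = 5.89 percentage points.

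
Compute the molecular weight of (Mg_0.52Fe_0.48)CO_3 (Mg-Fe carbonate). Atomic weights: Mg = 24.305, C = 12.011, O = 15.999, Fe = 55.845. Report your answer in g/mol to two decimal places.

99.45 g/mol

M = 0.52(24.305) + 0.48(55.845) + 1(12.011) + 3(15.999)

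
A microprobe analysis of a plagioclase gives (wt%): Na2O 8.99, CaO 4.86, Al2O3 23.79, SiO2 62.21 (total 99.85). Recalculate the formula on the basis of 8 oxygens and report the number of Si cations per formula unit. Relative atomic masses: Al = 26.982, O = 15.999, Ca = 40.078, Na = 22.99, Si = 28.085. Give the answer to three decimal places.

Na2O (M=61.979): mol = 0.14505; Na = 0.29010, O = 0.14505.
CaO (M=56.077): mol = 0.08667; Ca = 0.08667, O = 0.08667.
Al2O3 (M=101.961): mol = 0.23332; Al = 0.46664, O = 0.69996.
SiO2 (M=60.083): mol = 1.03540; Si = 1.03540, O = 2.07080.
ΣO = 3.00248; factor = 8/ΣO = 2.66446.
Si apfu = 1.03540 × 2.66446 = 2.759.

2.759 Si apfu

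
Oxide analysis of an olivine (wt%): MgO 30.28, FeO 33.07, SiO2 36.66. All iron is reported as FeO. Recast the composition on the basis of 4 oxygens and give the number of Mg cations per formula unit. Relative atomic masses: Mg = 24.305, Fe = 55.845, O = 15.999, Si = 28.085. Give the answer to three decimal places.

1.236 Mg apfu

MgO (M=40.304): mol = 0.75129; Mg = 0.75129, O = 0.75129.
FeO (M=71.844): mol = 0.46030; Fe = 0.46030, O = 0.46030.
SiO2 (M=60.083): mol = 0.61016; Si = 0.61016, O = 1.22032.
ΣO = 2.43191; factor = 4/ΣO = 1.64480.
Mg apfu = 0.75129 × 1.64480 = 1.236.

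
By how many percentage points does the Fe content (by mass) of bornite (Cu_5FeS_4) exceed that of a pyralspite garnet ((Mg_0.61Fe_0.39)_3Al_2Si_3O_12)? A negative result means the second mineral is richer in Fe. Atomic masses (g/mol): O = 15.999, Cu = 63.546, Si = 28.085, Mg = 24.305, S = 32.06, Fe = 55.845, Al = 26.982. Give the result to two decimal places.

-3.72 percentage points

M(Cu_5FeS_4) = 501.815 g/mol, so wt% Fe = 55.845/501.815 × 100 = 11.13%.
M((Mg_0.61Fe_0.39)_3Al_2Si_3O_12) = 440.024 g/mol, so wt% Fe = 65.339/440.024 × 100 = 14.85%.
11.13 − 14.85 = -3.72 pp.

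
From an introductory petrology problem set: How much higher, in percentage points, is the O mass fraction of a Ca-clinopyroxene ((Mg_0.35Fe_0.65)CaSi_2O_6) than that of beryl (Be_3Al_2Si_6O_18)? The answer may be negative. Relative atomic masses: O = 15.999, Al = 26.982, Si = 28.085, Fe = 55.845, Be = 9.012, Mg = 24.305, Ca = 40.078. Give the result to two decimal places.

-13.08 percentage points

O in (Mg_0.35Fe_0.65)CaSi_2O_6: molar mass 237.048 g/mol; 6×15.999 = 95.994 g → 40.50 wt%.
O in Be_3Al_2Si_6O_18: molar mass 537.492 g/mol; 18×15.999 = 287.982 g → 53.58 wt%.
Difference = 40.50 − 53.58 = -13.08 percentage points.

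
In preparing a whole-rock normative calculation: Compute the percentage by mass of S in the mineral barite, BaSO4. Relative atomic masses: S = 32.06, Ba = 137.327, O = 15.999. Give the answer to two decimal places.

M(BaSO4) = 233.383 g/mol.
S contributes 1 × 32.06 = 32.060 g per mole.
32.060/233.383 = 0.1374 → 13.74%.

13.74 wt%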